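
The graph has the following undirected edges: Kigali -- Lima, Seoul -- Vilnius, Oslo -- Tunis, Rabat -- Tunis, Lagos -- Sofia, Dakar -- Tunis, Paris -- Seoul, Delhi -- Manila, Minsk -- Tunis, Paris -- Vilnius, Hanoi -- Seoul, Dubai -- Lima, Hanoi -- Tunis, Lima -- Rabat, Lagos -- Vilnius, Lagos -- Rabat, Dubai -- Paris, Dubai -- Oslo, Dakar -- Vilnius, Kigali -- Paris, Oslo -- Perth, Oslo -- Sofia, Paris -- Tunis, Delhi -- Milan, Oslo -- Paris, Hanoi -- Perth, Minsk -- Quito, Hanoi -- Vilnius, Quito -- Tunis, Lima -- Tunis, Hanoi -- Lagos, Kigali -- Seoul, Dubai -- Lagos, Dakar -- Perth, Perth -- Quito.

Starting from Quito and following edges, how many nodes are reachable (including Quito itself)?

16

BFS from Quito visits: Quito, Minsk, Perth, Tunis, Dakar, Hanoi, Oslo, Lima, Paris, Rabat, Vilnius, Lagos, Seoul, Dubai, Sofia, Kigali
Reachable nodes: 16 of 19 total.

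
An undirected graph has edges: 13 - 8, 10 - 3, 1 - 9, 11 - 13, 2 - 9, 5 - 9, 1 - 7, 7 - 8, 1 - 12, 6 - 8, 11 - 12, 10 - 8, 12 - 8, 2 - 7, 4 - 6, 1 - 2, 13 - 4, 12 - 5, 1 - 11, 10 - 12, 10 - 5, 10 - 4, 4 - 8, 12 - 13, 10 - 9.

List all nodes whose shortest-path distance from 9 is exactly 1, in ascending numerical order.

1, 2, 5, 10

Level 0: 9
Level 1: 1, 2, 5, 10
Level 2: 3, 4, 7, 8, 11, 12
Level 3: 6, 13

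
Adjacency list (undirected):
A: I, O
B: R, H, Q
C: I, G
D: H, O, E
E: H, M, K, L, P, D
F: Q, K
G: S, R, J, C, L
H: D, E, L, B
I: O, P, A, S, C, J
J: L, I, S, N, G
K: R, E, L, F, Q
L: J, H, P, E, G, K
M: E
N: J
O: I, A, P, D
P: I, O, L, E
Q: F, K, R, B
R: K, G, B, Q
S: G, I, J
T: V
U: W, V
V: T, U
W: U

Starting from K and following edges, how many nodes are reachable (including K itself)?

19

BFS from K visits: K, R, E, L, F, Q, G, B, H, M, P, D, J, S, C, I, O, N, A
Reachable nodes: 19 of 23 total.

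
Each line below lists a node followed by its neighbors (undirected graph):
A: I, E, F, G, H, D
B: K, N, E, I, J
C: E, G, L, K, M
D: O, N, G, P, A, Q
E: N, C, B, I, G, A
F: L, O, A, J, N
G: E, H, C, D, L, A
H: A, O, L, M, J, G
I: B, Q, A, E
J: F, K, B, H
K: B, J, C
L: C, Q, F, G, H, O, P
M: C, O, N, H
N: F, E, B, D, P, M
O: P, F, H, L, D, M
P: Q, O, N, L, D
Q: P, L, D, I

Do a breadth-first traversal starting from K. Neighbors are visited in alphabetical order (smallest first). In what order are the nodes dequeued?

Visit K; enqueue B, C, J → queue [B, C, J]
Visit B; enqueue E, I, N → queue [C, J, E, I, N]
Visit C; enqueue G, L, M → queue [J, E, I, N, G, L, M]
Visit J; enqueue F, H → queue [E, I, N, G, L, M, F, H]
Visit E; enqueue A → queue [I, N, G, L, M, F, H, A]
Visit I; enqueue Q → queue [N, G, L, M, F, H, A, Q]
Visit N; enqueue D, P → queue [G, L, M, F, H, A, Q, D, P]
Visit G → queue [L, M, F, H, A, Q, D, P]
Visit L; enqueue O → queue [M, F, H, A, Q, D, P, O]
Visit M → queue [F, H, A, Q, D, P, O]
Visit F → queue [H, A, Q, D, P, O]
Visit H → queue [A, Q, D, P, O]
Visit A → queue [Q, D, P, O]
Visit Q → queue [D, P, O]
Visit D → queue [P, O]
Visit P → queue [O]
Visit O → queue []

K, B, C, J, E, I, N, G, L, M, F, H, A, Q, D, P, O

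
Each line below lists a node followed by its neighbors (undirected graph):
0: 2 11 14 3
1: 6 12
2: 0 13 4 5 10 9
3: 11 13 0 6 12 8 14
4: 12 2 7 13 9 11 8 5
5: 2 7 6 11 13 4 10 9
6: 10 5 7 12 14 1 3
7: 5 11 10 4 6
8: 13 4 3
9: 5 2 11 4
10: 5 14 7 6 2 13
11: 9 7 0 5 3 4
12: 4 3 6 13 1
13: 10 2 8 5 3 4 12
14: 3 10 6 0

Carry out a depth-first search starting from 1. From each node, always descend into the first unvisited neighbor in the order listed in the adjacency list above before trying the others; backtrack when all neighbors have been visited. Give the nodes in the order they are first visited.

1, 6, 10, 5, 2, 0, 11, 9, 4, 12, 3, 13, 8, 14, 7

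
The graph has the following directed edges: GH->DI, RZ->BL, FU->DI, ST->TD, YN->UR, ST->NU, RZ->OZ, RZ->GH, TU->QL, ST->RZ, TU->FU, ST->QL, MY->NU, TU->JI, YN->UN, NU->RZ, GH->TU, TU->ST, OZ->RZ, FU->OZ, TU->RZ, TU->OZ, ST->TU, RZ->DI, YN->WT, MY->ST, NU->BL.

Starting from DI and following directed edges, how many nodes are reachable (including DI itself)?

1

BFS from DI visits: DI
Reachable nodes: 1 of 17 total.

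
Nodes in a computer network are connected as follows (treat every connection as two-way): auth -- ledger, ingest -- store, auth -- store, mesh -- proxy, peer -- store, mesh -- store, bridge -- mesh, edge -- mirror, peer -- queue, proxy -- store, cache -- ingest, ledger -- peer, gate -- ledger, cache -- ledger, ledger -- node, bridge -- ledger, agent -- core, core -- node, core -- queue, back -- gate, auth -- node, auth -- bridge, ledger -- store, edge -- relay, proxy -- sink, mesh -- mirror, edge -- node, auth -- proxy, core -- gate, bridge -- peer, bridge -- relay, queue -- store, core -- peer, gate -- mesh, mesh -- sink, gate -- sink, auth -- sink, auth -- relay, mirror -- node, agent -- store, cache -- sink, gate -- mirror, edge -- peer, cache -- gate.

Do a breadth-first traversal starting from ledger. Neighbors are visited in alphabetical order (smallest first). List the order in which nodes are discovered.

Visit ledger; enqueue auth, bridge, cache, gate, node, peer, store → queue [auth, bridge, cache, gate, node, peer, store]
Visit auth; enqueue proxy, relay, sink → queue [bridge, cache, gate, node, peer, store, proxy, relay, sink]
Visit bridge; enqueue mesh → queue [cache, gate, node, peer, store, proxy, relay, sink, mesh]
Visit cache; enqueue ingest → queue [gate, node, peer, store, proxy, relay, sink, mesh, ingest]
Visit gate; enqueue back, core, mirror → queue [node, peer, store, proxy, relay, sink, mesh, ingest, back, core, mirror]
Visit node; enqueue edge → queue [peer, store, proxy, relay, sink, mesh, ingest, back, core, mirror, edge]
Visit peer; enqueue queue → queue [store, proxy, relay, sink, mesh, ingest, back, core, mirror, edge, queue]
Visit store; enqueue agent → queue [proxy, relay, sink, mesh, ingest, back, core, mirror, edge, queue, agent]
Visit proxy → queue [relay, sink, mesh, ingest, back, core, mirror, edge, queue, agent]
Visit relay → queue [sink, mesh, ingest, back, core, mirror, edge, queue, agent]
Visit sink → queue [mesh, ingest, back, core, mirror, edge, queue, agent]
Visit mesh → queue [ingest, back, core, mirror, edge, queue, agent]
Visit ingest → queue [back, core, mirror, edge, queue, agent]
Visit back → queue [core, mirror, edge, queue, agent]
Visit core → queue [mirror, edge, queue, agent]
Visit mirror → queue [edge, queue, agent]
Visit edge → queue [queue, agent]
Visit queue → queue [agent]
Visit agent → queue []

ledger → auth → bridge → cache → gate → node → peer → store → proxy → relay → sink → mesh → ingest → back → core → mirror → edge → queue → agent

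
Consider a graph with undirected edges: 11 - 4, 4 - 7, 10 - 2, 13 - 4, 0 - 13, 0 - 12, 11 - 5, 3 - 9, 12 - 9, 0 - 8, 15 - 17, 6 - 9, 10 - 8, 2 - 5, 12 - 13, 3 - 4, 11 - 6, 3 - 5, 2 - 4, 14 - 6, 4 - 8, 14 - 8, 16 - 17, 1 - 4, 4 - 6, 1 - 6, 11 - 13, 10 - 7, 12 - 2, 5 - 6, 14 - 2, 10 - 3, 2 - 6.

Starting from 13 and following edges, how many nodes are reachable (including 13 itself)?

15

BFS from 13 visits: 13, 0, 4, 11, 12, 8, 1, 2, 3, 6, 7, 5, 9, 10, 14
Reachable nodes: 15 of 18 total.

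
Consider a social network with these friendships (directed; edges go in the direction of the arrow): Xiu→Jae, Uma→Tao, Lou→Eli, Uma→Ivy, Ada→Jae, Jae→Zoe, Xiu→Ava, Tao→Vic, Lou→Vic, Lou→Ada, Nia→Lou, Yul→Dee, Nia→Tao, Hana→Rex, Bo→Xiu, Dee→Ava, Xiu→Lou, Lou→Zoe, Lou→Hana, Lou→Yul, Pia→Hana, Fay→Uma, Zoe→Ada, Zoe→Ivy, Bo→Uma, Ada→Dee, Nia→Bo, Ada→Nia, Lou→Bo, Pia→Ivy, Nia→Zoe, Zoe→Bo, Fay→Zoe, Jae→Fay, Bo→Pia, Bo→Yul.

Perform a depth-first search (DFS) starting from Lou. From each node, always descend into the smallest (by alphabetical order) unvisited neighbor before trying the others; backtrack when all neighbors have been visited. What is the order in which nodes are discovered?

Visit Lou
Lou → Ada
Ada → Dee
Dee → Ava
Ada → Jae
Jae → Fay
Fay → Uma
Uma → Ivy
Uma → Tao
Tao → Vic
Fay → Zoe
Zoe → Bo
Bo → Pia
Pia → Hana
Hana → Rex
Bo → Xiu
Bo → Yul
Ada → Nia
Lou → Eli

Lou Ada Dee Ava Jae Fay Uma Ivy Tao Vic Zoe Bo Pia Hana Rex Xiu Yul Nia Eli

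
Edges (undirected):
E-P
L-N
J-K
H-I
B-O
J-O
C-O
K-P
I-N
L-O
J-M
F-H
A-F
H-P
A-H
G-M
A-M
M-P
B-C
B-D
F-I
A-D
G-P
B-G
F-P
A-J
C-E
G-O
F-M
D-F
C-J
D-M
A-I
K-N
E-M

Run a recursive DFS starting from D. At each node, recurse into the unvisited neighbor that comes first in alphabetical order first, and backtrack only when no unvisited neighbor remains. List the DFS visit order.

Visit D
D → A
A → F
F → H
H → I
I → N
N → K
K → J
J → C
C → B
B → G
G → M
M → E
E → P
G → O
O → L

D → A → F → H → I → N → K → J → C → B → G → M → E → P → O → L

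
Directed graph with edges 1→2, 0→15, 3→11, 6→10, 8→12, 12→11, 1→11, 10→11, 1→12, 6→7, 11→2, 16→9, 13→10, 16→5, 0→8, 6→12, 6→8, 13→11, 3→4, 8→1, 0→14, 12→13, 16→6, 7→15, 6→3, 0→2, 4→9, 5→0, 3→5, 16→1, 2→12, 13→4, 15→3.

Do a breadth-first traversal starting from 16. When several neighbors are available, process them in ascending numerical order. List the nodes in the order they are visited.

16 1 5 6 9 2 11 12 0 3 7 8 10 13 14 15 4

Visit 16; enqueue 1, 5, 6, 9 → queue [1, 5, 6, 9]
Visit 1; enqueue 2, 11, 12 → queue [5, 6, 9, 2, 11, 12]
Visit 5; enqueue 0 → queue [6, 9, 2, 11, 12, 0]
Visit 6; enqueue 3, 7, 8, 10 → queue [9, 2, 11, 12, 0, 3, 7, 8, 10]
Visit 9 → queue [2, 11, 12, 0, 3, 7, 8, 10]
Visit 2 → queue [11, 12, 0, 3, 7, 8, 10]
Visit 11 → queue [12, 0, 3, 7, 8, 10]
Visit 12; enqueue 13 → queue [0, 3, 7, 8, 10, 13]
Visit 0; enqueue 14, 15 → queue [3, 7, 8, 10, 13, 14, 15]
Visit 3; enqueue 4 → queue [7, 8, 10, 13, 14, 15, 4]
Visit 7 → queue [8, 10, 13, 14, 15, 4]
Visit 8 → queue [10, 13, 14, 15, 4]
Visit 10 → queue [13, 14, 15, 4]
Visit 13 → queue [14, 15, 4]
Visit 14 → queue [15, 4]
Visit 15 → queue [4]
Visit 4 → queue []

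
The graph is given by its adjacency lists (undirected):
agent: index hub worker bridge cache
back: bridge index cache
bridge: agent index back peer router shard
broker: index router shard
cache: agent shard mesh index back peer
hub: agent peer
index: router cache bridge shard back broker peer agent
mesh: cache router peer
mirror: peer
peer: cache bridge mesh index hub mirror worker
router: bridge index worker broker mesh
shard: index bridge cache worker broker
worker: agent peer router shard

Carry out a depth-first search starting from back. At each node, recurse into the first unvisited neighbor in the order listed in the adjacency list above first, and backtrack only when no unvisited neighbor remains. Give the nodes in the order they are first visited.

back bridge agent index router worker peer cache shard broker mesh hub mirror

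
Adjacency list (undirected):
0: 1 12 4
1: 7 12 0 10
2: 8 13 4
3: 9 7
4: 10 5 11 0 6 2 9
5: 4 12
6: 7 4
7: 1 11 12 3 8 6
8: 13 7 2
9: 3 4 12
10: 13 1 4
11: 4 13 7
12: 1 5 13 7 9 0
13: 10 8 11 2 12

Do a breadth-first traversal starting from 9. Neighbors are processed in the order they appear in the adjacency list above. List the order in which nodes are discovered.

Visit 9; enqueue 3, 4, 12 → queue [3, 4, 12]
Visit 3; enqueue 7 → queue [4, 12, 7]
Visit 4; enqueue 10, 5, 11, 0, 6, 2 → queue [12, 7, 10, 5, 11, 0, 6, 2]
Visit 12; enqueue 1, 13 → queue [7, 10, 5, 11, 0, 6, 2, 1, 13]
Visit 7; enqueue 8 → queue [10, 5, 11, 0, 6, 2, 1, 13, 8]
Visit 10 → queue [5, 11, 0, 6, 2, 1, 13, 8]
Visit 5 → queue [11, 0, 6, 2, 1, 13, 8]
Visit 11 → queue [0, 6, 2, 1, 13, 8]
Visit 0 → queue [6, 2, 1, 13, 8]
Visit 6 → queue [2, 1, 13, 8]
Visit 2 → queue [1, 13, 8]
Visit 1 → queue [13, 8]
Visit 13 → queue [8]
Visit 8 → queue []

9 → 3 → 4 → 12 → 7 → 10 → 5 → 11 → 0 → 6 → 2 → 1 → 13 → 8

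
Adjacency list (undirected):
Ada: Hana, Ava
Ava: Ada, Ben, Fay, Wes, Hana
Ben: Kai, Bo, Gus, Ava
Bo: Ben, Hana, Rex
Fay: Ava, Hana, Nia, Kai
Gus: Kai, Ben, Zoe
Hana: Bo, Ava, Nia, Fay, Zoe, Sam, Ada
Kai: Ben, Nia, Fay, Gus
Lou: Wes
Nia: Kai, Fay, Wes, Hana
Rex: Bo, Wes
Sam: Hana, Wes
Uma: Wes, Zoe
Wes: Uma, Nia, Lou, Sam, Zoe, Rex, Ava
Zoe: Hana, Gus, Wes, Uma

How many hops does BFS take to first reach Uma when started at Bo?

3

Level 0: Bo
Level 1: Ben, Hana, Rex
Level 2: Ada, Ava, Fay, Gus, Kai, Nia, Sam, Wes, Zoe
Level 3: Lou, Uma
Uma first appears at level 3.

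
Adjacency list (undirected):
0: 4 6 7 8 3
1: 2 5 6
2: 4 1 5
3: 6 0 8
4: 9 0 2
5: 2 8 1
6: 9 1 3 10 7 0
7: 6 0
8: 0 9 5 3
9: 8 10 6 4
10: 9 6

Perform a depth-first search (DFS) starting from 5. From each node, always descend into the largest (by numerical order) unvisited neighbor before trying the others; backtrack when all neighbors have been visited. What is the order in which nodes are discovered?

5, 8, 9, 10, 6, 7, 0, 4, 2, 1, 3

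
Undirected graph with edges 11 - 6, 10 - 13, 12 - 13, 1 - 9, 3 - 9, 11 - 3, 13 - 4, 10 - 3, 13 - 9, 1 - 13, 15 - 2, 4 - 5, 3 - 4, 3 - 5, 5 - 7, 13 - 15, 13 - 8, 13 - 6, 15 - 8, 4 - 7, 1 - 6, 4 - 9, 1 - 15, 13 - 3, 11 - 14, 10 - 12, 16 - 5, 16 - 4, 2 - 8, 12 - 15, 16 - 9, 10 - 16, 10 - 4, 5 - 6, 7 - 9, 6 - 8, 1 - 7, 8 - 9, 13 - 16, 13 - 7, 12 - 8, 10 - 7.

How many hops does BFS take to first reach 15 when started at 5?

3

Level 0: 5
Level 1: 3, 4, 6, 7, 16
Level 2: 1, 8, 9, 10, 11, 13
Level 3: 2, 12, 14, 15
15 first appears at level 3.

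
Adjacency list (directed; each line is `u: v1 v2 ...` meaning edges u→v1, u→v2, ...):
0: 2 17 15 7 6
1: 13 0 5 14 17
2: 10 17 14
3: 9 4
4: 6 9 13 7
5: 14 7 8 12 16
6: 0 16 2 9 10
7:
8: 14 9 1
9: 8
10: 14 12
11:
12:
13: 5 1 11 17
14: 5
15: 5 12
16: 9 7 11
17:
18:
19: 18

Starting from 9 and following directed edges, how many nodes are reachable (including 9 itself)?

16

BFS from 9 visits: 9, 8, 14, 1, 5, 13, 0, 17, 7, 12, 16, 11, 2, 15, 6, 10
Reachable nodes: 16 of 20 total.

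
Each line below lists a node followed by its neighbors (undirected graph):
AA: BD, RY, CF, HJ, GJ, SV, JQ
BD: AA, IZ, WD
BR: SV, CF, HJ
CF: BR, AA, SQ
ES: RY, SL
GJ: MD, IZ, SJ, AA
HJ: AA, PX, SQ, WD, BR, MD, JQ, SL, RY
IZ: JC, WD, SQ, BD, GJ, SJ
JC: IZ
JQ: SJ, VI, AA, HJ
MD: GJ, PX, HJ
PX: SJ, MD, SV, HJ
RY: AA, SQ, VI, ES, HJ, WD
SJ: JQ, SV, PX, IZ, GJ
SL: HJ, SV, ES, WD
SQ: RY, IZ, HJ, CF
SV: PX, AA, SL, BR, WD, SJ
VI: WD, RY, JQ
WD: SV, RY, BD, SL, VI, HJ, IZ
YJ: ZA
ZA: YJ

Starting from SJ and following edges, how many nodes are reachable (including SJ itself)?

BFS from SJ visits: SJ, JQ, SV, PX, IZ, GJ, VI, AA, HJ, SL, BR, WD, MD, JC, SQ, BD, RY, CF, ES
Reachable nodes: 19 of 21 total.

19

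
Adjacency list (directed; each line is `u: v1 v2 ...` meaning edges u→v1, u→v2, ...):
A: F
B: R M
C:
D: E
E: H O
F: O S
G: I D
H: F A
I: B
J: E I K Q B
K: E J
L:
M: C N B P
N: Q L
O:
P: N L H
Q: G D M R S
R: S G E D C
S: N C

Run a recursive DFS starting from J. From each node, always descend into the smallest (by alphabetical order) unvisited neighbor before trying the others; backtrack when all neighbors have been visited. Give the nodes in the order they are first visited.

J → B → M → C → N → L → Q → D → E → H → A → F → O → S → G → I → R → P → K

Visit J
J → B
B → M
M → C
M → N
N → L
N → Q
Q → D
D → E
E → H
H → A
A → F
F → O
F → S
Q → G
G → I
Q → R
M → P
J → K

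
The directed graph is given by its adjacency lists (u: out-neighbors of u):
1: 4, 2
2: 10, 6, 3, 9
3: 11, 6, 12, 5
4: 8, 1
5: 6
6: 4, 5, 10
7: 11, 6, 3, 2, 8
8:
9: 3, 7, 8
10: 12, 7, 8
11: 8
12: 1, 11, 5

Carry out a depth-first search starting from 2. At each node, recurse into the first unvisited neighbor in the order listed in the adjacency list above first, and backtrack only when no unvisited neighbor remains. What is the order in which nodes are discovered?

2 → 10 → 12 → 1 → 4 → 8 → 11 → 5 → 6 → 7 → 3 → 9

Visit 2
2 → 10
10 → 12
12 → 1
1 → 4
4 → 8
12 → 11
12 → 5
5 → 6
10 → 7
7 → 3
2 → 9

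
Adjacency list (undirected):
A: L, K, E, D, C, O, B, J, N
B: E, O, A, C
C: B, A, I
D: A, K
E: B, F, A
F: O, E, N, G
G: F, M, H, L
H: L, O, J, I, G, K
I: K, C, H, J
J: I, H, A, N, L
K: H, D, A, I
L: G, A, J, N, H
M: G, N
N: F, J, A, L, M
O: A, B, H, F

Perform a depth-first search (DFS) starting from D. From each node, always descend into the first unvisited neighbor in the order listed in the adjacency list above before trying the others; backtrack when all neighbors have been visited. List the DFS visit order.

D → A → L → G → F → O → B → E → C → I → K → H → J → N → M

Visit D
D → A
A → L
L → G
G → F
F → O
O → B
B → E
B → C
C → I
I → K
K → H
H → J
J → N
N → M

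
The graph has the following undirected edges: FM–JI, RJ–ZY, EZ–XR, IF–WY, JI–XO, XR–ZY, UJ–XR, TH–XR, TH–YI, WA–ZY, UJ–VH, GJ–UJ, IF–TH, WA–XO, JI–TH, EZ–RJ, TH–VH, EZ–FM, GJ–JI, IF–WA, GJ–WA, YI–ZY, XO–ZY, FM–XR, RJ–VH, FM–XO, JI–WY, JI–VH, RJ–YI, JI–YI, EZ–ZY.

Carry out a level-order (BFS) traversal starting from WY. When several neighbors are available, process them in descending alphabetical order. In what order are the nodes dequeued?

Visit WY; enqueue JI, IF → queue [JI, IF]
Visit JI; enqueue YI, XO, VH, TH, GJ, FM → queue [IF, YI, XO, VH, TH, GJ, FM]
Visit IF; enqueue WA → queue [YI, XO, VH, TH, GJ, FM, WA]
Visit YI; enqueue ZY, RJ → queue [XO, VH, TH, GJ, FM, WA, ZY, RJ]
Visit XO → queue [VH, TH, GJ, FM, WA, ZY, RJ]
Visit VH; enqueue UJ → queue [TH, GJ, FM, WA, ZY, RJ, UJ]
Visit TH; enqueue XR → queue [GJ, FM, WA, ZY, RJ, UJ, XR]
Visit GJ → queue [FM, WA, ZY, RJ, UJ, XR]
Visit FM; enqueue EZ → queue [WA, ZY, RJ, UJ, XR, EZ]
Visit WA → queue [ZY, RJ, UJ, XR, EZ]
Visit ZY → queue [RJ, UJ, XR, EZ]
Visit RJ → queue [UJ, XR, EZ]
Visit UJ → queue [XR, EZ]
Visit XR → queue [EZ]
Visit EZ → queue []

WY, JI, IF, YI, XO, VH, TH, GJ, FM, WA, ZY, RJ, UJ, XR, EZ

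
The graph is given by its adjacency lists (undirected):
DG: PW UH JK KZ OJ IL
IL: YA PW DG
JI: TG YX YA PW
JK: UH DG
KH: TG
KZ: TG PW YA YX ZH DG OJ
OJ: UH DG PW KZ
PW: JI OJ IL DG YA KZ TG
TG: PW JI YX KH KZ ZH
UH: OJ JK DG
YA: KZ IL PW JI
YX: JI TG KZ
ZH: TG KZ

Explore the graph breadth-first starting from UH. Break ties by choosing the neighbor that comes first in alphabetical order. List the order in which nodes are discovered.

UH, DG, JK, OJ, IL, KZ, PW, YA, TG, YX, ZH, JI, KH

Visit UH; enqueue DG, JK, OJ → queue [DG, JK, OJ]
Visit DG; enqueue IL, KZ, PW → queue [JK, OJ, IL, KZ, PW]
Visit JK → queue [OJ, IL, KZ, PW]
Visit OJ → queue [IL, KZ, PW]
Visit IL; enqueue YA → queue [KZ, PW, YA]
Visit KZ; enqueue TG, YX, ZH → queue [PW, YA, TG, YX, ZH]
Visit PW; enqueue JI → queue [YA, TG, YX, ZH, JI]
Visit YA → queue [TG, YX, ZH, JI]
Visit TG; enqueue KH → queue [YX, ZH, JI, KH]
Visit YX → queue [ZH, JI, KH]
Visit ZH → queue [JI, KH]
Visit JI → queue [KH]
Visit KH → queue []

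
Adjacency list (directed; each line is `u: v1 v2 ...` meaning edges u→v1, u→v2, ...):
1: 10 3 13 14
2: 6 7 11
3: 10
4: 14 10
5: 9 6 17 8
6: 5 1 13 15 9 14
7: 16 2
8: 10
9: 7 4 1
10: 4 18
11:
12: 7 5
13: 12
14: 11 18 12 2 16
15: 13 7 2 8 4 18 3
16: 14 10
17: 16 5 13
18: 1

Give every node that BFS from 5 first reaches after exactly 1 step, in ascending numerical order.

Level 0: 5
Level 1: 6, 8, 9, 17
Level 2: 1, 4, 7, 10, 13, 14, 15, 16
Level 3: 2, 3, 11, 12, 18

6, 8, 9, 17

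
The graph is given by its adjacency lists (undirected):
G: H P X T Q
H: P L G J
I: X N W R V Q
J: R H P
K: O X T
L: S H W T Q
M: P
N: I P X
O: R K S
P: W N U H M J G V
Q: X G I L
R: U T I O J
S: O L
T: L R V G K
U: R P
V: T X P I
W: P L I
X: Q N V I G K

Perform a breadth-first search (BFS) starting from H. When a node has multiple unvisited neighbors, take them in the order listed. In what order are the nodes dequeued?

Visit H; enqueue P, L, G, J → queue [P, L, G, J]
Visit P; enqueue W, N, U, M, V → queue [L, G, J, W, N, U, M, V]
Visit L; enqueue S, T, Q → queue [G, J, W, N, U, M, V, S, T, Q]
Visit G; enqueue X → queue [J, W, N, U, M, V, S, T, Q, X]
Visit J; enqueue R → queue [W, N, U, M, V, S, T, Q, X, R]
Visit W; enqueue I → queue [N, U, M, V, S, T, Q, X, R, I]
Visit N → queue [U, M, V, S, T, Q, X, R, I]
Visit U → queue [M, V, S, T, Q, X, R, I]
Visit M → queue [V, S, T, Q, X, R, I]
Visit V → queue [S, T, Q, X, R, I]
Visit S; enqueue O → queue [T, Q, X, R, I, O]
Visit T; enqueue K → queue [Q, X, R, I, O, K]
Visit Q → queue [X, R, I, O, K]
Visit X → queue [R, I, O, K]
Visit R → queue [I, O, K]
Visit I → queue [O, K]
Visit O → queue [K]
Visit K → queue []

H, P, L, G, J, W, N, U, M, V, S, T, Q, X, R, I, O, K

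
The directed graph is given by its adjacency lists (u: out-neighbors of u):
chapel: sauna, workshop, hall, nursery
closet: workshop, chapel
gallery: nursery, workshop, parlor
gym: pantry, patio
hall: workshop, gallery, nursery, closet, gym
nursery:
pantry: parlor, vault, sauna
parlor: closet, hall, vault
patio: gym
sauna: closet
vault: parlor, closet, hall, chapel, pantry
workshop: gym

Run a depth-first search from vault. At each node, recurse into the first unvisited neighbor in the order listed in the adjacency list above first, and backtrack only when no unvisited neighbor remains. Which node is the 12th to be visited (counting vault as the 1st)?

Visit vault
vault → parlor
parlor → closet
closet → workshop
workshop → gym
gym → pantry
pantry → sauna
gym → patio
closet → chapel
chapel → hall
hall → gallery
gallery → nursery

Visit order: vault, parlor, closet, workshop, gym, pantry, sauna, patio, chapel, hall, gallery, nursery

nursery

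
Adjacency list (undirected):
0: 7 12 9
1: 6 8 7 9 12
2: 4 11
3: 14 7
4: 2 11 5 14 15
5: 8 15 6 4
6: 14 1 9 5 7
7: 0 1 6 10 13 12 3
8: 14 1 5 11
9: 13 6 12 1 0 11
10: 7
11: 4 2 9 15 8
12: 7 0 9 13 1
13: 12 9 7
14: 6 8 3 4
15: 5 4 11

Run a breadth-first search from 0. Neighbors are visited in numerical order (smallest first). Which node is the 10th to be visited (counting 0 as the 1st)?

Visit 0; enqueue 7, 9, 12 → queue [7, 9, 12]
Visit 7; enqueue 1, 3, 6, 10, 13 → queue [9, 12, 1, 3, 6, 10, 13]
Visit 9; enqueue 11 → queue [12, 1, 3, 6, 10, 13, 11]
Visit 12 → queue [1, 3, 6, 10, 13, 11]
Visit 1; enqueue 8 → queue [3, 6, 10, 13, 11, 8]
Visit 3; enqueue 14 → queue [6, 10, 13, 11, 8, 14]
Visit 6; enqueue 5 → queue [10, 13, 11, 8, 14, 5]
Visit 10 → queue [13, 11, 8, 14, 5]
Visit 13 → queue [11, 8, 14, 5]
Visit 11; enqueue 2, 4, 15 → queue [8, 14, 5, 2, 4, 15]
Visit 8 → queue [14, 5, 2, 4, 15]
Visit 14 → queue [5, 2, 4, 15]
Visit 5 → queue [2, 4, 15]
Visit 2 → queue [4, 15]
Visit 4 → queue [15]
Visit 15 → queue []

Visit order: 0, 7, 9, 12, 1, 3, 6, 10, 13, 11, 8, 14, 5, 2, 4, 15

11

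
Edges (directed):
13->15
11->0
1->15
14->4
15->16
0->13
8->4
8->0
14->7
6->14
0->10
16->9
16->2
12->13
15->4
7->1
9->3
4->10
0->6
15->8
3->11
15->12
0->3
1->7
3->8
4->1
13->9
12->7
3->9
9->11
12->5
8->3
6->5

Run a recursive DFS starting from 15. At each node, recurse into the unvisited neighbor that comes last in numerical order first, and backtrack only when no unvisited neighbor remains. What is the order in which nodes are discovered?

15 -> 16 -> 9 -> 11 -> 0 -> 13 -> 10 -> 6 -> 14 -> 7 -> 1 -> 4 -> 5 -> 3 -> 8 -> 2 -> 12

Visit 15
15 → 16
16 → 9
9 → 11
11 → 0
0 → 13
0 → 10
0 → 6
6 → 14
14 → 7
7 → 1
14 → 4
6 → 5
0 → 3
3 → 8
16 → 2
15 → 12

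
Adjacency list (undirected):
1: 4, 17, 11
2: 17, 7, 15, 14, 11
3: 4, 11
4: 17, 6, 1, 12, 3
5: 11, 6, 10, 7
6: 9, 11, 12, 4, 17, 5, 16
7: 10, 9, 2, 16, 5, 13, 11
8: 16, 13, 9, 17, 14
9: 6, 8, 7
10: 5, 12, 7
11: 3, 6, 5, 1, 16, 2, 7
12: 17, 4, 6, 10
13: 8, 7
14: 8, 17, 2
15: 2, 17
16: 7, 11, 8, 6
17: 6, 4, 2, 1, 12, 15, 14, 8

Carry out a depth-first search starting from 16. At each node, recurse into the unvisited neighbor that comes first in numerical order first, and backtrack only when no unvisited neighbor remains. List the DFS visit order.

16, 6, 4, 1, 11, 2, 7, 5, 10, 12, 17, 8, 9, 13, 14, 15, 3

Visit 16
16 → 6
6 → 4
4 → 1
1 → 11
11 → 2
2 → 7
7 → 5
5 → 10
10 → 12
12 → 17
17 → 8
8 → 9
8 → 13
8 → 14
17 → 15
11 → 3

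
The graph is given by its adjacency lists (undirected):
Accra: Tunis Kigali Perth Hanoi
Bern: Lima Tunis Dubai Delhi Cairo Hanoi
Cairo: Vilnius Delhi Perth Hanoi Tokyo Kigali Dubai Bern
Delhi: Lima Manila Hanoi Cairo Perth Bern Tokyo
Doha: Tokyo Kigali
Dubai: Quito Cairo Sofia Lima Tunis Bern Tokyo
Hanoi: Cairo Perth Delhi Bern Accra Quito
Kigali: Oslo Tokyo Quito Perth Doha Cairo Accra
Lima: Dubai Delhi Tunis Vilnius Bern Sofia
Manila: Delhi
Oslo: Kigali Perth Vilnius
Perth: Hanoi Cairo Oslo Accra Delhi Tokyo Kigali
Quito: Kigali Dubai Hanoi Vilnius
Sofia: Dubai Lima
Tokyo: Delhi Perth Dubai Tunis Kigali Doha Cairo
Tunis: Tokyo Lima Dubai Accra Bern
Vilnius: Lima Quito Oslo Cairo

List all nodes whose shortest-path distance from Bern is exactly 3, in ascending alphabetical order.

Level 0: Bern
Level 1: Cairo, Delhi, Dubai, Hanoi, Lima, Tunis
Level 2: Accra, Kigali, Manila, Perth, Quito, Sofia, Tokyo, Vilnius
Level 3: Doha, Oslo

Doha, Oslo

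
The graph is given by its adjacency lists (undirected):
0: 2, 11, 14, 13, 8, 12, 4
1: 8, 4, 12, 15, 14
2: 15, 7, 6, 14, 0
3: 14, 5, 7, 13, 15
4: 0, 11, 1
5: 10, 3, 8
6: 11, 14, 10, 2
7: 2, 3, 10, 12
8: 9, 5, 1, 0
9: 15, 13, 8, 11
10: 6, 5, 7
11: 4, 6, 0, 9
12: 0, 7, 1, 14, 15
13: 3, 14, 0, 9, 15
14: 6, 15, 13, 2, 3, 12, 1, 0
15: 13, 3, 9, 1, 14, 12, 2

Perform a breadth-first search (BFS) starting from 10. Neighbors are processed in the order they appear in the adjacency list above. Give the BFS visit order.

10, 6, 5, 7, 11, 14, 2, 3, 8, 12, 4, 0, 9, 15, 13, 1

Visit 10; enqueue 6, 5, 7 → queue [6, 5, 7]
Visit 6; enqueue 11, 14, 2 → queue [5, 7, 11, 14, 2]
Visit 5; enqueue 3, 8 → queue [7, 11, 14, 2, 3, 8]
Visit 7; enqueue 12 → queue [11, 14, 2, 3, 8, 12]
Visit 11; enqueue 4, 0, 9 → queue [14, 2, 3, 8, 12, 4, 0, 9]
Visit 14; enqueue 15, 13, 1 → queue [2, 3, 8, 12, 4, 0, 9, 15, 13, 1]
Visit 2 → queue [3, 8, 12, 4, 0, 9, 15, 13, 1]
Visit 3 → queue [8, 12, 4, 0, 9, 15, 13, 1]
Visit 8 → queue [12, 4, 0, 9, 15, 13, 1]
Visit 12 → queue [4, 0, 9, 15, 13, 1]
Visit 4 → queue [0, 9, 15, 13, 1]
Visit 0 → queue [9, 15, 13, 1]
Visit 9 → queue [15, 13, 1]
Visit 15 → queue [13, 1]
Visit 13 → queue [1]
Visit 1 → queue []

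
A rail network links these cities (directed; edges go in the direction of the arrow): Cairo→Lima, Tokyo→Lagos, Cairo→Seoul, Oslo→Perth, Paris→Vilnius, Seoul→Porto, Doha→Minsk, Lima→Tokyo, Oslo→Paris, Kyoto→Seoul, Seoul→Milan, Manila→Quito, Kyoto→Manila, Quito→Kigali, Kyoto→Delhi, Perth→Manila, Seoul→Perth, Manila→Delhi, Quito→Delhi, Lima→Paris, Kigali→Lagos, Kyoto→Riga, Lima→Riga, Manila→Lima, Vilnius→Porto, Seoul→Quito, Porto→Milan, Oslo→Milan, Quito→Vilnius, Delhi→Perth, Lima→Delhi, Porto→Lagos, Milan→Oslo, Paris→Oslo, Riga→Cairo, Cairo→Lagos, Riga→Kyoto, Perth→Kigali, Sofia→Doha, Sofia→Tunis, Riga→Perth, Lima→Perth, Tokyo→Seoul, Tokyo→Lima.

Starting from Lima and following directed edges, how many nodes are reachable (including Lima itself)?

BFS from Lima visits: Lima, Delhi, Paris, Perth, Riga, Tokyo, Oslo, Vilnius, Kigali, Manila, Cairo, Kyoto, Lagos, Seoul, Milan, Porto, Quito
Reachable nodes: 17 of 21 total.

17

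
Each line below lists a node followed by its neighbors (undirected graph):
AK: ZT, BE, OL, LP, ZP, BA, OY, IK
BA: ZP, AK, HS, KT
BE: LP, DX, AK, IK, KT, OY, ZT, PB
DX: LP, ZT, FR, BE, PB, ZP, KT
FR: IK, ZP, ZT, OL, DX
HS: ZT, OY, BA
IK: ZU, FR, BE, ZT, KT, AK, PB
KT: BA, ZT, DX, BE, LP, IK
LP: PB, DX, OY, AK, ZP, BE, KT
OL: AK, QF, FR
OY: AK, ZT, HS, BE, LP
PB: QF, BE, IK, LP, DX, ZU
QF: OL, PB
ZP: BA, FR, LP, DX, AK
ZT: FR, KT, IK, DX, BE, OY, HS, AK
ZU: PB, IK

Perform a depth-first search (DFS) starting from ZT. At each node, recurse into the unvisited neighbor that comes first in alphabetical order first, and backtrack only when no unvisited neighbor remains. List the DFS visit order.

ZT, AK, BA, HS, OY, BE, DX, FR, IK, KT, LP, PB, QF, OL, ZU, ZP

Visit ZT
ZT → AK
AK → BA
BA → HS
HS → OY
OY → BE
BE → DX
DX → FR
FR → IK
IK → KT
KT → LP
LP → PB
PB → QF
QF → OL
PB → ZU
LP → ZP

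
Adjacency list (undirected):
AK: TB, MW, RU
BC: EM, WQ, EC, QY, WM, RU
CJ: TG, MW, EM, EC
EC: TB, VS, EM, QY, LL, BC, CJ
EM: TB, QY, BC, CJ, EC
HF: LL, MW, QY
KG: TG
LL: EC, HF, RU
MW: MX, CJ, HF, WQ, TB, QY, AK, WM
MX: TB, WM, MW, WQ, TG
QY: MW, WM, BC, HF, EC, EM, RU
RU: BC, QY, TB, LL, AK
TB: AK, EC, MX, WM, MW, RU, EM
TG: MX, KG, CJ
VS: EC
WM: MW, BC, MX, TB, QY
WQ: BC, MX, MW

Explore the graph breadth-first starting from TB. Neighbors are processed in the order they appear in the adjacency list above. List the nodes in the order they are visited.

TB AK EC MX WM MW RU EM VS QY LL BC CJ WQ TG HF KG

Visit TB; enqueue AK, EC, MX, WM, MW, RU, EM → queue [AK, EC, MX, WM, MW, RU, EM]
Visit AK → queue [EC, MX, WM, MW, RU, EM]
Visit EC; enqueue VS, QY, LL, BC, CJ → queue [MX, WM, MW, RU, EM, VS, QY, LL, BC, CJ]
Visit MX; enqueue WQ, TG → queue [WM, MW, RU, EM, VS, QY, LL, BC, CJ, WQ, TG]
Visit WM → queue [MW, RU, EM, VS, QY, LL, BC, CJ, WQ, TG]
Visit MW; enqueue HF → queue [RU, EM, VS, QY, LL, BC, CJ, WQ, TG, HF]
Visit RU → queue [EM, VS, QY, LL, BC, CJ, WQ, TG, HF]
Visit EM → queue [VS, QY, LL, BC, CJ, WQ, TG, HF]
Visit VS → queue [QY, LL, BC, CJ, WQ, TG, HF]
Visit QY → queue [LL, BC, CJ, WQ, TG, HF]
Visit LL → queue [BC, CJ, WQ, TG, HF]
Visit BC → queue [CJ, WQ, TG, HF]
Visit CJ → queue [WQ, TG, HF]
Visit WQ → queue [TG, HF]
Visit TG; enqueue KG → queue [HF, KG]
Visit HF → queue [KG]
Visit KG → queue []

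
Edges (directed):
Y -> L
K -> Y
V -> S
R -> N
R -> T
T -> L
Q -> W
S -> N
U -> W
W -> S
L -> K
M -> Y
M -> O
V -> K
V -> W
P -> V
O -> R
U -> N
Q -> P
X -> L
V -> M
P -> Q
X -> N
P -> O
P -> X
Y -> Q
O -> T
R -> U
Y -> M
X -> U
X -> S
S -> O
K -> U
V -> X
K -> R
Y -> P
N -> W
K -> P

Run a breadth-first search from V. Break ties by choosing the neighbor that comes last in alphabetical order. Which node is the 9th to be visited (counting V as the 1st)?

L

Visit V; enqueue X, W, S, M, K → queue [X, W, S, M, K]
Visit X; enqueue U, N, L → queue [W, S, M, K, U, N, L]
Visit W → queue [S, M, K, U, N, L]
Visit S; enqueue O → queue [M, K, U, N, L, O]
Visit M; enqueue Y → queue [K, U, N, L, O, Y]
Visit K; enqueue R, P → queue [U, N, L, O, Y, R, P]
Visit U → queue [N, L, O, Y, R, P]
Visit N → queue [L, O, Y, R, P]
Visit L → queue [O, Y, R, P]
Visit O; enqueue T → queue [Y, R, P, T]
Visit Y; enqueue Q → queue [R, P, T, Q]
Visit R → queue [P, T, Q]
Visit P → queue [T, Q]
Visit T → queue [Q]
Visit Q → queue []

Visit order: V, X, W, S, M, K, U, N, L, O, Y, R, P, T, Q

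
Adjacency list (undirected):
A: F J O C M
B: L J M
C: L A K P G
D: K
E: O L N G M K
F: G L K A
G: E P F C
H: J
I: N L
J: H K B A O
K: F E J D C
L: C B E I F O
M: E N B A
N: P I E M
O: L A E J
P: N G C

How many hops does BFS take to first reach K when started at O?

Level 0: O
Level 1: A, E, J, L
Level 2: B, C, F, G, H, I, K, M, N
Level 3: D, P
K first appears at level 2.

2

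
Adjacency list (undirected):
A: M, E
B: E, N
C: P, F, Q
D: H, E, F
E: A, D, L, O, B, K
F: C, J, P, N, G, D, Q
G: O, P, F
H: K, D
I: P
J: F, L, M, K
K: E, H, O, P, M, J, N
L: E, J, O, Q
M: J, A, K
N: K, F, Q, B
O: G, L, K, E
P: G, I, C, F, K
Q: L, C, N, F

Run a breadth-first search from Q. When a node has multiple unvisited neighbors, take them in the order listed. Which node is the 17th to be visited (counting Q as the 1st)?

H

Visit Q; enqueue L, C, N, F → queue [L, C, N, F]
Visit L; enqueue E, J, O → queue [C, N, F, E, J, O]
Visit C; enqueue P → queue [N, F, E, J, O, P]
Visit N; enqueue K, B → queue [F, E, J, O, P, K, B]
Visit F; enqueue G, D → queue [E, J, O, P, K, B, G, D]
Visit E; enqueue A → queue [J, O, P, K, B, G, D, A]
Visit J; enqueue M → queue [O, P, K, B, G, D, A, M]
Visit O → queue [P, K, B, G, D, A, M]
Visit P; enqueue I → queue [K, B, G, D, A, M, I]
Visit K; enqueue H → queue [B, G, D, A, M, I, H]
Visit B → queue [G, D, A, M, I, H]
Visit G → queue [D, A, M, I, H]
Visit D → queue [A, M, I, H]
Visit A → queue [M, I, H]
Visit M → queue [I, H]
Visit I → queue [H]
Visit H → queue []

Visit order: Q, L, C, N, F, E, J, O, P, K, B, G, D, A, M, I, H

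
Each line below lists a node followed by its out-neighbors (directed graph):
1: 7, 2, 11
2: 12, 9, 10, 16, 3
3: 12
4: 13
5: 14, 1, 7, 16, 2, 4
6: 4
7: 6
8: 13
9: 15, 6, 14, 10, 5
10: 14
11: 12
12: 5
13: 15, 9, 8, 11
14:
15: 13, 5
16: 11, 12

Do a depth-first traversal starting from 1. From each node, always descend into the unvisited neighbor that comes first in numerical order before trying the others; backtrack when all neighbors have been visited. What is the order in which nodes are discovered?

Visit 1
1 → 2
2 → 3
3 → 12
12 → 5
5 → 4
4 → 13
13 → 8
13 → 9
9 → 6
9 → 10
10 → 14
9 → 15
13 → 11
5 → 7
5 → 16

1 → 2 → 3 → 12 → 5 → 4 → 13 → 8 → 9 → 6 → 10 → 14 → 15 → 11 → 7 → 16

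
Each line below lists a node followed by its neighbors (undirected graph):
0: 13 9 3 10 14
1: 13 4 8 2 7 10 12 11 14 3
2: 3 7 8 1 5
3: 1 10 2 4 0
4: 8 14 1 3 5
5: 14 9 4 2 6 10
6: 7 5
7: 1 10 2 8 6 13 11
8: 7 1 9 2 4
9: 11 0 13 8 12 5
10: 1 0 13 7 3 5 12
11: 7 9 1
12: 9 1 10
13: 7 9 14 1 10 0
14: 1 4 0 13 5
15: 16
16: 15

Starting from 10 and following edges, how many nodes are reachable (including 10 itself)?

BFS from 10 visits: 10, 1, 0, 13, 7, 3, 5, 12, 4, 8, 2, 11, 14, 9, 6
Reachable nodes: 15 of 17 total.

15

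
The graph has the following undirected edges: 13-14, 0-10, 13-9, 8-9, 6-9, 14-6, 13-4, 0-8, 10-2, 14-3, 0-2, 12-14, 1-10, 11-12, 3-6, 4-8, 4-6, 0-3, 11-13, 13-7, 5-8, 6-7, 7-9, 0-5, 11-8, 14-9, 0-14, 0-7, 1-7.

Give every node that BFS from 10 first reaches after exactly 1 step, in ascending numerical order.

Level 0: 10
Level 1: 0, 1, 2
Level 2: 3, 5, 7, 8, 14
Level 3: 4, 6, 9, 11, 12, 13

0, 1, 2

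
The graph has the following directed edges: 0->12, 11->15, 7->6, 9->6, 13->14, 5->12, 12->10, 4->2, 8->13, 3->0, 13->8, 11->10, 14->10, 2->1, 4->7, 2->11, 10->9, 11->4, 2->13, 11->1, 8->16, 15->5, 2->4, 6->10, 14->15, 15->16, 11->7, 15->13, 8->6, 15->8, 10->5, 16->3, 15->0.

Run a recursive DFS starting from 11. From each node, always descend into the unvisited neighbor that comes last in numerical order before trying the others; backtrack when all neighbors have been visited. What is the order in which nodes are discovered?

11 15 16 3 0 12 10 9 6 5 13 14 8 7 4 2 1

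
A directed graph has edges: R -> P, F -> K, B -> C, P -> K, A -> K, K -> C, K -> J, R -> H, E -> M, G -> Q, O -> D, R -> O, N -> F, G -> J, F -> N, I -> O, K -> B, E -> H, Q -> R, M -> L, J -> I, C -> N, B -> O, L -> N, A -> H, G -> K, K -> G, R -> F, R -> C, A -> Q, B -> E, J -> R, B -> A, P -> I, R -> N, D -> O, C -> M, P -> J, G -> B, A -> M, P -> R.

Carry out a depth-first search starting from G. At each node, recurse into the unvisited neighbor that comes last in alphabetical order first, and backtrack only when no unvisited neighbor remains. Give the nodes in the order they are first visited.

Visit G
G → Q
Q → R
R → P
P → K
K → J
J → I
I → O
O → D
K → C
C → N
N → F
C → M
M → L
K → B
B → E
E → H
B → A

G Q R P K J I O D C N F M L B E H A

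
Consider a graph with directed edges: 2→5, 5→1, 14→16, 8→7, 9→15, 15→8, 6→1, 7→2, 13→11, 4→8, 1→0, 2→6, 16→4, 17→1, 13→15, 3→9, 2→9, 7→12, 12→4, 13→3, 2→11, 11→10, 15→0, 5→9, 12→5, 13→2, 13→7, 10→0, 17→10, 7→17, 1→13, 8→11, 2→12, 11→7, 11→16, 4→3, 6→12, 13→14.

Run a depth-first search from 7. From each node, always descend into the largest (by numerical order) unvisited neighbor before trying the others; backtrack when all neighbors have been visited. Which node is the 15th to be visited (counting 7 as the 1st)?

Visit 7
7 → 17
17 → 10
10 → 0
17 → 1
1 → 13
13 → 15
15 → 8
8 → 11
11 → 16
16 → 4
4 → 3
3 → 9
13 → 14
13 → 2
2 → 12
12 → 5
2 → 6

Visit order: 7, 17, 10, 0, 1, 13, 15, 8, 11, 16, 4, 3, 9, 14, 2, 12, 5, 6

2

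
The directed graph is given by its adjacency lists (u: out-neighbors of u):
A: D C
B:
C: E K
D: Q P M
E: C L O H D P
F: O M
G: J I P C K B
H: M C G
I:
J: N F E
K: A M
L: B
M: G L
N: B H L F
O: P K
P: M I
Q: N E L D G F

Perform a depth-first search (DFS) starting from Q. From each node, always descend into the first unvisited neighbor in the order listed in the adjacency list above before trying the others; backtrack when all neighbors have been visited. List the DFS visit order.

Visit Q
Q → N
N → B
N → H
H → M
M → G
G → J
J → F
F → O
O → P
P → I
O → K
K → A
A → D
A → C
C → E
E → L

Q N B H M G J F O P I K A D C E L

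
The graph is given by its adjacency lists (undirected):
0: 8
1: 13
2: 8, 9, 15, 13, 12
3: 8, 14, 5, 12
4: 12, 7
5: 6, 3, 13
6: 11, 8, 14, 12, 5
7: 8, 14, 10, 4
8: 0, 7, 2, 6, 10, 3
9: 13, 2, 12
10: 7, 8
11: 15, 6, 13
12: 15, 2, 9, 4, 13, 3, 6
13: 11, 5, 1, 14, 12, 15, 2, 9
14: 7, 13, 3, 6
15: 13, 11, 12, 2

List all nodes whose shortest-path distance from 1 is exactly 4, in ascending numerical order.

Level 0: 1
Level 1: 13
Level 2: 2, 5, 9, 11, 12, 14, 15
Level 3: 3, 4, 6, 7, 8
Level 4: 0, 10

0, 10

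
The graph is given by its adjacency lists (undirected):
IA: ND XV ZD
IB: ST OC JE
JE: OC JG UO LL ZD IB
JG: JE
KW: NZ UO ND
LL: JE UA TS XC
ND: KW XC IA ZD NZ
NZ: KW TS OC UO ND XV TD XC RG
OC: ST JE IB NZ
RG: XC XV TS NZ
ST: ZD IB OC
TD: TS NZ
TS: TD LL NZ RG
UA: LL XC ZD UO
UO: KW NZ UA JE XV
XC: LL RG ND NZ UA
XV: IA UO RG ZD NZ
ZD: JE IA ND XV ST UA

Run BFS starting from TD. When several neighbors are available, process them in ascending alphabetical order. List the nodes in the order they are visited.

Visit TD; enqueue NZ, TS → queue [NZ, TS]
Visit NZ; enqueue KW, ND, OC, RG, UO, XC, XV → queue [TS, KW, ND, OC, RG, UO, XC, XV]
Visit TS; enqueue LL → queue [KW, ND, OC, RG, UO, XC, XV, LL]
Visit KW → queue [ND, OC, RG, UO, XC, XV, LL]
Visit ND; enqueue IA, ZD → queue [OC, RG, UO, XC, XV, LL, IA, ZD]
Visit OC; enqueue IB, JE, ST → queue [RG, UO, XC, XV, LL, IA, ZD, IB, JE, ST]
Visit RG → queue [UO, XC, XV, LL, IA, ZD, IB, JE, ST]
Visit UO; enqueue UA → queue [XC, XV, LL, IA, ZD, IB, JE, ST, UA]
Visit XC → queue [XV, LL, IA, ZD, IB, JE, ST, UA]
Visit XV → queue [LL, IA, ZD, IB, JE, ST, UA]
Visit LL → queue [IA, ZD, IB, JE, ST, UA]
Visit IA → queue [ZD, IB, JE, ST, UA]
Visit ZD → queue [IB, JE, ST, UA]
Visit IB → queue [JE, ST, UA]
Visit JE; enqueue JG → queue [ST, UA, JG]
Visit ST → queue [UA, JG]
Visit UA → queue [JG]
Visit JG → queue []

TD, NZ, TS, KW, ND, OC, RG, UO, XC, XV, LL, IA, ZD, IB, JE, ST, UA, JG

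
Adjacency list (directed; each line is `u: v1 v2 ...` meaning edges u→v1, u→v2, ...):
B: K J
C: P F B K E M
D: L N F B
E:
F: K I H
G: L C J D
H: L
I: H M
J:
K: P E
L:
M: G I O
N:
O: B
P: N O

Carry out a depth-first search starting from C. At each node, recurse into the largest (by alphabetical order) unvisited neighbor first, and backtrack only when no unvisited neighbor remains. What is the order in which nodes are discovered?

C, P, O, B, K, E, J, N, M, I, H, L, G, D, F

Visit C
C → P
P → O
O → B
B → K
K → E
B → J
P → N
C → M
M → I
I → H
H → L
M → G
G → D
D → F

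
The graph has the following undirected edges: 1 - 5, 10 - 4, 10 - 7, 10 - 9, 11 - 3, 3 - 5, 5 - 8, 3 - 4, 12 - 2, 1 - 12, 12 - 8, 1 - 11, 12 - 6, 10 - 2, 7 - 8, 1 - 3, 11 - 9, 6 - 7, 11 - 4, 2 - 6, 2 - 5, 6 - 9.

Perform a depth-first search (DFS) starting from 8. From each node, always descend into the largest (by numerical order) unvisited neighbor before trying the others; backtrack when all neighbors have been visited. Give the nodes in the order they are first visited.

8, 12, 6, 9, 11, 4, 10, 7, 2, 5, 3, 1

Visit 8
8 → 12
12 → 6
6 → 9
9 → 11
11 → 4
4 → 10
10 → 7
10 → 2
2 → 5
5 → 3
3 → 1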